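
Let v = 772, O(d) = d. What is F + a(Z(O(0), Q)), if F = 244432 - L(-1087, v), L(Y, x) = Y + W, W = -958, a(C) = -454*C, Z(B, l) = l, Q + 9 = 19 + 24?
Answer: 231041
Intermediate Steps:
Q = 34 (Q = -9 + (19 + 24) = -9 + 43 = 34)
L(Y, x) = -958 + Y (L(Y, x) = Y - 958 = -958 + Y)
F = 246477 (F = 244432 - (-958 - 1087) = 244432 - 1*(-2045) = 244432 + 2045 = 246477)
F + a(Z(O(0), Q)) = 246477 - 454*34 = 246477 - 15436 = 231041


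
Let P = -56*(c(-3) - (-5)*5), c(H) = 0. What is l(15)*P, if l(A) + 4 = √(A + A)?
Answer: 5600 - 1400*√30 ≈ -2068.1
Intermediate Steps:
l(A) = -4 + √2*√A (l(A) = -4 + √(A + A) = -4 + √(2*A) = -4 + √2*√A)
P = -1400 (P = -56*(0 - (-5)*5) = -56*(0 - 1*(-25)) = -56*(0 + 25) = -56*25 = -1400)
l(15)*P = (-4 + √2*√15)*(-1400) = (-4 + √30)*(-1400) = 5600 - 1400*√30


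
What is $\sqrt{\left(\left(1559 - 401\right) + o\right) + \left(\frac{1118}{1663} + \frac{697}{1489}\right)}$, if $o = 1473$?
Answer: $\frac{\sqrt{16139234857637010}}{2476207} \approx 51.304$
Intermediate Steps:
$\sqrt{\left(\left(1559 - 401\right) + o\right) + \left(\frac{1118}{1663} + \frac{697}{1489}\right)} = \sqrt{\left(\left(1559 - 401\right) + 1473\right) + \left(\frac{1118}{1663} + \frac{697}{1489}\right)} = \sqrt{\left(1158 + 1473\right) + \left(1118 \cdot \frac{1}{1663} + 697 \cdot \frac{1}{1489}\right)} = \sqrt{2631 + \left(\frac{1118}{1663} + \frac{697}{1489}\right)} = \sqrt{2631 + \frac{2823813}{2476207}} = \sqrt{\frac{6517724430}{2476207}} = \frac{\sqrt{16139234857637010}}{2476207}$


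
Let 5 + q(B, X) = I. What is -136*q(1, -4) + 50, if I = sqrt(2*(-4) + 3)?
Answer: 730 - 136*I*sqrt(5) ≈ 730.0 - 304.11*I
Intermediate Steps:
I = I*sqrt(5) (I = sqrt(-8 + 3) = sqrt(-5) = I*sqrt(5) ≈ 2.2361*I)
q(B, X) = -5 + I*sqrt(5)
-136*q(1, -4) + 50 = -136*(-5 + I*sqrt(5)) + 50 = (680 - 136*I*sqrt(5)) + 50 = 730 - 136*I*sqrt(5)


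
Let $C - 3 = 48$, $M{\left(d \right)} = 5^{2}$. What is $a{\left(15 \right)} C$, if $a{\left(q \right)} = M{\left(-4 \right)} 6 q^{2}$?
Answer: $1721250$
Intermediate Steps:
$M{\left(d \right)} = 25$
$a{\left(q \right)} = 150 q^{2}$ ($a{\left(q \right)} = 25 \cdot 6 q^{2} = 150 q^{2}$)
$C = 51$ ($C = 3 + 48 = 51$)
$a{\left(15 \right)} C = 150 \cdot 15^{2} \cdot 51 = 150 \cdot 225 \cdot 51 = 33750 \cdot 51 = 1721250$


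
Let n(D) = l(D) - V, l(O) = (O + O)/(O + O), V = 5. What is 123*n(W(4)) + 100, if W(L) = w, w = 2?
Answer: -392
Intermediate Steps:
W(L) = 2
l(O) = 1 (l(O) = (2*O)/((2*O)) = (2*O)*(1/(2*O)) = 1)
n(D) = -4 (n(D) = 1 - 1*5 = 1 - 5 = -4)
123*n(W(4)) + 100 = 123*(-4) + 100 = -492 + 100 = -392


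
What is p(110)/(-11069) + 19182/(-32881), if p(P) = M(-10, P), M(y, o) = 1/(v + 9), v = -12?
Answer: -636943793/1091879367 ≈ -0.58335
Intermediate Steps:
M(y, o) = -1/3 (M(y, o) = 1/(-12 + 9) = 1/(-3) = -1/3)
p(P) = -1/3
p(110)/(-11069) + 19182/(-32881) = -1/3/(-11069) + 19182/(-32881) = -1/3*(-1/11069) + 19182*(-1/32881) = 1/33207 - 19182/32881 = -636943793/1091879367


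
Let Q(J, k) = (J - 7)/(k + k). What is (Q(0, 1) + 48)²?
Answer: 7921/4 ≈ 1980.3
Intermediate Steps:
Q(J, k) = (-7 + J)/(2*k) (Q(J, k) = (-7 + J)/((2*k)) = (-7 + J)*(1/(2*k)) = (-7 + J)/(2*k))
(Q(0, 1) + 48)² = ((½)*(-7 + 0)/1 + 48)² = ((½)*1*(-7) + 48)² = (-7/2 + 48)² = (89/2)² = 7921/4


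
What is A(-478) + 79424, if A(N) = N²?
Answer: 307908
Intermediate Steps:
A(-478) + 79424 = (-478)² + 79424 = 228484 + 79424 = 307908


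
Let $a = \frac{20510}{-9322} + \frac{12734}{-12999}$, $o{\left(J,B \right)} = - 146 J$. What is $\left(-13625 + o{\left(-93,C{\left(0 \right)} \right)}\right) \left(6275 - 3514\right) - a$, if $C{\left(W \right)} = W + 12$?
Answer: $- \frac{7862174329094}{60588339} \approx -1.2976 \cdot 10^{5}$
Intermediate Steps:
$C{\left(W \right)} = 12 + W$
$a = - \frac{192657919}{60588339}$ ($a = 20510 \left(- \frac{1}{9322}\right) + 12734 \left(- \frac{1}{12999}\right) = - \frac{10255}{4661} - \frac{12734}{12999} = - \frac{192657919}{60588339} \approx -3.1798$)
$\left(-13625 + o{\left(-93,C{\left(0 \right)} \right)}\right) \left(6275 - 3514\right) - a = \left(-13625 - -13578\right) \left(6275 - 3514\right) - - \frac{192657919}{60588339} = \left(-13625 + 13578\right) 2761 + \frac{192657919}{60588339} = \left(-47\right) 2761 + \frac{192657919}{60588339} = -129767 + \frac{192657919}{60588339} = - \frac{7862174329094}{60588339}$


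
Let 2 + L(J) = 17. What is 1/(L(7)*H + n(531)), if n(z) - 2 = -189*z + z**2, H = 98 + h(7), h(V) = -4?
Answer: 1/183014 ≈ 5.4641e-6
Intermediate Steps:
H = 94 (H = 98 - 4 = 94)
L(J) = 15 (L(J) = -2 + 17 = 15)
n(z) = 2 + z**2 - 189*z (n(z) = 2 + (-189*z + z**2) = 2 + (z**2 - 189*z) = 2 + z**2 - 189*z)
1/(L(7)*H + n(531)) = 1/(15*94 + (2 + 531**2 - 189*531)) = 1/(1410 + (2 + 281961 - 100359)) = 1/(1410 + 181604) = 1/183014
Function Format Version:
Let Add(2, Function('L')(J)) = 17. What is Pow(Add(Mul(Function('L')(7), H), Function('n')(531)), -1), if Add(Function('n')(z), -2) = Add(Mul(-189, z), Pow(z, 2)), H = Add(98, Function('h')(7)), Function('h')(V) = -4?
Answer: Rational(1, 183014) ≈ 5.4641e-6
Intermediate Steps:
H = 94 (H = Add(98, -4) = 94)
Function('L')(J) = 15 (Function('L')(J) = Add(-2, 17) = 15)
Function('n')(z) = Add(2, Pow(z, 2), Mul(-189, z)) (Function('n')(z) = Add(2, Add(Mul(-189, z), Pow(z, 2))) = Add(2, Add(Pow(z, 2), Mul(-189, z))) = Add(2, Pow(z, 2), Mul(-189, z)))
Pow(Add(Mul(Function('L')(7), H), Function('n')(531)), -1) = Pow(Add(Mul(15, 94), Add(2, Pow(531, 2), Mul(-189, 531))), -1) = Pow(Add(1410, Add(2, 281961, -100359)), -1) = Pow(Add(1410, 181604), -1) = Pow(183014, -1) = Rational(1, 183014)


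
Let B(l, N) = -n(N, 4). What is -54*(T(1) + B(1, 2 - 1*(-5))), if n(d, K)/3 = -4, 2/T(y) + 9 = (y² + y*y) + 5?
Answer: -594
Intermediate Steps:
T(y) = 2/(-4 + 2*y²) (T(y) = 2/(-9 + ((y² + y*y) + 5)) = 2/(-9 + ((y² + y²) + 5)) = 2/(-9 + (2*y² + 5)) = 2/(-9 + (5 + 2*y²)) = 2/(-4 + 2*y²))
n(d, K) = -12 (n(d, K) = 3*(-4) = -12)
B(l, N) = 12 (B(l, N) = -1*(-12) = 12)
-54*(T(1) + B(1, 2 - 1*(-5))) = -54*(1/(-2 + 1²) + 12) = -54*(1/(-2 + 1) + 12) = -54*(1/(-1) + 12) = -54*(-1 + 12) = -54*11 = -594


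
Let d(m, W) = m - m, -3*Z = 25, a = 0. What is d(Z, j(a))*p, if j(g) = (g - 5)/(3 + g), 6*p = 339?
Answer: 0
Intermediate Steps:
Z = -25/3 (Z = -⅓*25 = -25/3 ≈ -8.3333)
p = 113/2 (p = (⅙)*339 = 113/2 ≈ 56.500)
j(g) = (-5 + g)/(3 + g)
d(m, W) = 0
d(Z, j(a))*p = 0*(113/2) = 0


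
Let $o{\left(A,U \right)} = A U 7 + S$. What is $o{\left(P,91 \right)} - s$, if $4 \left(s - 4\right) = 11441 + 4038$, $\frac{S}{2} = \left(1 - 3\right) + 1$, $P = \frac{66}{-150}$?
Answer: $- \frac{415603}{100} \approx -4156.0$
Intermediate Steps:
$P = - \frac{11}{25}$ ($P = 66 \left(- \frac{1}{150}\right) = - \frac{11}{25} \approx -0.44$)
$S = -2$ ($S = 2 \left(\left(1 - 3\right) + 1\right) = 2 \left(-2 + 1\right) = 2 \left(-1\right) = -2$)
$o{\left(A,U \right)} = -2 + 7 A U$ ($o{\left(A,U \right)} = A U 7 - 2 = 7 A U - 2 = -2 + 7 A U$)
$s = \frac{15495}{4}$ ($s = 4 + \frac{11441 + 4038}{4} = 4 + \frac{1}{4} \cdot 15479 = 4 + \frac{15479}{4} = \frac{15495}{4} \approx 3873.8$)
$o{\left(P,91 \right)} - s = \left(-2 + 7 \left(- \frac{11}{25}\right) 91\right) - \frac{15495}{4} = \left(-2 - \frac{7007}{25}\right) - \frac{15495}{4} = - \frac{7057}{25} - \frac{15495}{4} = - \frac{415603}{100}$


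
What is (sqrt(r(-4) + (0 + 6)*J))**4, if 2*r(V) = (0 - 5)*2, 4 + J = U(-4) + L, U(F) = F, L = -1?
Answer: 3481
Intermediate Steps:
J = -9 (J = -4 + (-4 - 1) = -4 - 5 = -9)
r(V) = -5 (r(V) = ((0 - 5)*2)/2 = (-5*2)/2 = (1/2)*(-10) = -5)
(sqrt(r(-4) + (0 + 6)*J))**4 = (sqrt(-5 + (0 + 6)*(-9)))**4 = (sqrt(-5 + 6*(-9)))**4 = (sqrt(-5 - 54))**4 = (sqrt(-59))**4 = (I*sqrt(59))**4 = 3481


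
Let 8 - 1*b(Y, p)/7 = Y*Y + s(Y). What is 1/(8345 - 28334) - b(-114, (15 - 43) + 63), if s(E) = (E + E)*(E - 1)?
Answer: 5486100983/19989 ≈ 2.7446e+5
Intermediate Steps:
s(E) = 2*E*(-1 + E) (s(E) = (2*E)*(-1 + E) = 2*E*(-1 + E))
b(Y, p) = 56 - 7*Y² - 14*Y*(-1 + Y) (b(Y, p) = 56 - 7*(Y*Y + 2*Y*(-1 + Y)) = 56 - 7*(Y² + 2*Y*(-1 + Y)) = 56 + (-7*Y² - 14*Y*(-1 + Y)) = 56 - 7*Y² - 14*Y*(-1 + Y))
1/(8345 - 28334) - b(-114, (15 - 43) + 63) = 1/(8345 - 28334) - (56 - 21*(-114)² + 14*(-114)) = 1/(-19989) - (56 - 21*12996 - 1596) = -1/19989 - (56 - 272916 - 1596) = -1/19989 - 1*(-274456) = -1/19989 + 274456 = 5486100983/19989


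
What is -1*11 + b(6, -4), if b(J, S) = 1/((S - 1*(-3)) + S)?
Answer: -56/5 ≈ -11.200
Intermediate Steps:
b(J, S) = 1/(3 + 2*S) (b(J, S) = 1/((S + 3) + S) = 1/((3 + S) + S) = 1/(3 + 2*S))
-1*11 + b(6, -4) = -1*11 + 1/(3 + 2*(-4)) = -11 + 1/(3 - 8) = -11 + 1/(-5) = -11 - ⅕ = -56/5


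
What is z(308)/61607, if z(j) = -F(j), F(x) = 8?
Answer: -8/61607 ≈ -0.00012986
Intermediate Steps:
z(j) = -8 (z(j) = -1*8 = -8)
z(308)/61607 = -8/61607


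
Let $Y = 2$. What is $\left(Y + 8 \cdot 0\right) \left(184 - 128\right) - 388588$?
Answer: $-388476$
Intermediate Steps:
$\left(Y + 8 \cdot 0\right) \left(184 - 128\right) - 388588 = \left(2 + 8 \cdot 0\right) \left(184 - 128\right) - 388588 = \left(2 + 0\right) 56 - 388588 = 2 \cdot 56 - 388588 = 112 - 388588 = -388476$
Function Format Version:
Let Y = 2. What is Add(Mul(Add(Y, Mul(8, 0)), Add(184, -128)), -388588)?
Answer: -388476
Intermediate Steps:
Add(Mul(Add(Y, Mul(8, 0)), Add(184, -128)), -388588) = Add(Mul(Add(2, Mul(8, 0)), Add(184, -128)), -388588) = Add(Mul(Add(2, 0), 56), -388588) = Add(Mul(2, 56), -388588) = Add(112, -388588) = -388476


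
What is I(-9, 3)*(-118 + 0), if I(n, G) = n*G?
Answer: 3186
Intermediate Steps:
I(n, G) = G*n
I(-9, 3)*(-118 + 0) = (3*(-9))*(-118 + 0) = -27*(-118) = 3186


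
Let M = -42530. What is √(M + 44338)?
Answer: 4*√113 ≈ 42.521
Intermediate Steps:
√(M + 44338) = √(-42530 + 44338) = √1808 = 4*√113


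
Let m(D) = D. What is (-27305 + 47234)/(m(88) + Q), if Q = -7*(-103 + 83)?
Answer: 6643/76 ≈ 87.408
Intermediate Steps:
Q = 140 (Q = -7*(-20) = 140)
(-27305 + 47234)/(m(88) + Q) = (-27305 + 47234)/(88 + 140) = 19929/228 = 19929*(1/228) = 6643/76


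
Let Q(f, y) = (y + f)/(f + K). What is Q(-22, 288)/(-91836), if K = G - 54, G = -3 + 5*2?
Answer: 133/3168342 ≈ 4.1978e-5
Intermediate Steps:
G = 7 (G = -3 + 10 = 7)
K = -47 (K = 7 - 54 = -47)
Q(f, y) = (f + y)/(-47 + f) (Q(f, y) = (y + f)/(f - 47) = (f + y)/(-47 + f))
Q(-22, 288)/(-91836) = ((-22 + 288)/(-47 - 22))/(-91836) = (266/(-69))*(-1/91836) = -1/69*266*(-1/91836) = -266/69*(-1/91836) = 133/3168342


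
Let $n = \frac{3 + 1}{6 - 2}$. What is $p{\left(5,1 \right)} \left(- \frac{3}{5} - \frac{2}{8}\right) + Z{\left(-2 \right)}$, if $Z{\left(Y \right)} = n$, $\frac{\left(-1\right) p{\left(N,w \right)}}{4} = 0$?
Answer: $1$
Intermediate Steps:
$p{\left(N,w \right)} = 0$ ($p{\left(N,w \right)} = \left(-4\right) 0 = 0$)
$n = 1$ ($n = \frac{4}{4} = 4 \cdot \frac{1}{4} = 1$)
$Z{\left(Y \right)} = 1$
$p{\left(5,1 \right)} \left(- \frac{3}{5} - \frac{2}{8}\right) + Z{\left(-2 \right)} = 0 \left(- \frac{3}{5} - \frac{2}{8}\right) + 1 = 0 \left(\left(-3\right) \frac{1}{5} - \frac{1}{4}\right) + 1 = 0 \left(- \frac{3}{5} - \frac{1}{4}\right) + 1 = 0 \left(- \frac{17}{20}\right) + 1 = 0 + 1 = 1$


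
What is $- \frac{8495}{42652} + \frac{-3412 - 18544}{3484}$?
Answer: $- \frac{241515973}{37149892} \approx -6.5011$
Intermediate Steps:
$- \frac{8495}{42652} + \frac{-3412 - 18544}{3484} = \left(-8495\right) \frac{1}{42652} - \frac{5489}{871} = - \frac{8495}{42652} - \frac{5489}{871} = - \frac{241515973}{37149892}$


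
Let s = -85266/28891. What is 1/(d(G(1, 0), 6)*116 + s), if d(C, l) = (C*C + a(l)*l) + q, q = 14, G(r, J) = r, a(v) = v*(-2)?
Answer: -28891/191112558 ≈ -0.00015117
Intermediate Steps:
s = -85266/28891 (s = -85266*1/28891 = -85266/28891 ≈ -2.9513)
a(v) = -2*v
d(C, l) = 14 + C² - 2*l² (d(C, l) = (C*C + (-2*l)*l) + 14 = (C² - 2*l²) + 14 = 14 + C² - 2*l²)
1/(d(G(1, 0), 6)*116 + s) = 1/((14 + 1² - 2*6²)*116 - 85266/28891) = 1/((14 + 1 - 2*36)*116 - 85266/28891) = 1/((14 + 1 - 72)*116 - 85266/28891) = 1/(-57*116 - 85266/28891) = 1/(-6612 - 85266/28891) = 1/(-191112558/28891) = -28891/191112558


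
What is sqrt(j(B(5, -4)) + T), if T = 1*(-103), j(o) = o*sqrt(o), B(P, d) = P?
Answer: sqrt(-103 + 5*sqrt(5)) ≈ 9.5823*I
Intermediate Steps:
j(o) = o**(3/2)
T = -103
sqrt(j(B(5, -4)) + T) = sqrt(5**(3/2) - 103) = sqrt(5*sqrt(5) - 103) = sqrt(-103 + 5*sqrt(5))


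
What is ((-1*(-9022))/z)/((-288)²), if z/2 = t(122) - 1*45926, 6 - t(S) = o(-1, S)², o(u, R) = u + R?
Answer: -4511/5023171584 ≈ -8.9804e-7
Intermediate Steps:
o(u, R) = R + u
t(S) = 6 - (-1 + S)² (t(S) = 6 - (S - 1)² = 6 - (-1 + S)²)
z = -121122 (z = 2*((6 - (-1 + 122)²) - 1*45926) = 2*((6 - 1*121²) - 45926) = 2*((6 - 1*14641) - 45926) = 2*((6 - 14641) - 45926) = 2*(-14635 - 45926) = 2*(-60561) = -121122)
((-1*(-9022))/z)/((-288)²) = (-1*(-9022)/(-121122))/((-288)²) = (9022*(-1/121122))/82944 = -4511/60561*1/82944 = -4511/5023171584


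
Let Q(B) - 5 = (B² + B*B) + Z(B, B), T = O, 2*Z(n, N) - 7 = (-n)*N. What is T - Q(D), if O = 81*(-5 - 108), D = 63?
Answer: -15115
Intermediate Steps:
Z(n, N) = 7/2 - N*n/2 (Z(n, N) = 7/2 + ((-n)*N)/2 = 7/2 + (-N*n)/2 = 7/2 - N*n/2)
O = -9153 (O = 81*(-113) = -9153)
T = -9153
Q(B) = 17/2 + 3*B²/2 (Q(B) = 5 + ((B² + B*B) + (7/2 - B*B/2)) = 5 + ((B² + B²) + (7/2 - B²/2)) = 5 + (2*B² + (7/2 - B²/2)) = 5 + (7/2 + 3*B²/2) = 17/2 + 3*B²/2)
T - Q(D) = -9153 - (17/2 + (3/2)*63²) = -9153 - (17/2 + (3/2)*3969) = -9153 - (17/2 + 11907/2) = -9153 - 1*5962 = -9153 - 5962 = -15115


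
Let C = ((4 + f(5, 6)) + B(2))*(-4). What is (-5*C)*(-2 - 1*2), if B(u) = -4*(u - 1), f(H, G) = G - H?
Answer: -80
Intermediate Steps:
B(u) = 4 - 4*u (B(u) = -4*(-1 + u) = 4 - 4*u)
C = -4 (C = ((4 + (6 - 1*5)) + (4 - 4*2))*(-4) = ((4 + (6 - 5)) + (4 - 8))*(-4) = ((4 + 1) - 4)*(-4) = (5 - 4)*(-4) = 1*(-4) = -4)
(-5*C)*(-2 - 1*2) = (-5*(-4))*(-2 - 1*2) = 20*(-2 - 2) = 20*(-4) = -80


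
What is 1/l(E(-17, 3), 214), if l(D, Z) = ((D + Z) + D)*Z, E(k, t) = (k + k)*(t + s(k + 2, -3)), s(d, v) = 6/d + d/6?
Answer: 5/221704 ≈ 2.2553e-5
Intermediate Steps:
s(d, v) = 6/d + d/6 (s(d, v) = 6/d + d*(1/6) = 6/d + d/6)
E(k, t) = 2*k*(1/3 + t + 6/(2 + k) + k/6) (E(k, t) = (k + k)*(t + (6/(k + 2) + (k + 2)/6)) = (2*k)*(t + (6/(2 + k) + (2 + k)/6)) = (2*k)*(t + (6/(2 + k) + (1/3 + k/6))) = (2*k)*(t + (1/3 + 6/(2 + k) + k/6)) = (2*k)*(1/3 + t + 6/(2 + k) + k/6) = 2*k*(1/3 + t + 6/(2 + k) + k/6))
l(D, Z) = Z*(Z + 2*D) (l(D, Z) = (Z + 2*D)*Z = Z*(Z + 2*D))
1/l(E(-17, 3), 214) = 1/(214*(214 + 2*((1/3)*(-17)*(36 + (2 - 17)**2 + 6*3*(2 - 17))/(2 - 17)))) = 1/(214*(214 + 2*((1/3)*(-17)*(36 + (-15)**2 + 6*3*(-15))/(-15)))) = 1/(214*(214 + 2*((1/3)*(-17)*(-1/15)*(36 + 225 - 270)))) = 1/(214*(214 + 2*((1/3)*(-17)*(-1/15)*(-9)))) = 1/(214*(214 + 2*(-17/5))) = 1/(214*(214 - 34/5)) = 1/(214*(1036/5)) = 1/(221704/5) = 5/221704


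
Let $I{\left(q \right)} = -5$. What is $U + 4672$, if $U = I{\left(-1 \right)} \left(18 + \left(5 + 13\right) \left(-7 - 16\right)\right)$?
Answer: $6652$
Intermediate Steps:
$U = 1980$ ($U = - 5 \left(18 + \left(5 + 13\right) \left(-7 - 16\right)\right) = - 5 \left(18 + 18 \left(-23\right)\right) = - 5 \left(18 - 414\right) = \left(-5\right) \left(-396\right) = 1980$)
$U + 4672 = 1980 + 4672 = 6652$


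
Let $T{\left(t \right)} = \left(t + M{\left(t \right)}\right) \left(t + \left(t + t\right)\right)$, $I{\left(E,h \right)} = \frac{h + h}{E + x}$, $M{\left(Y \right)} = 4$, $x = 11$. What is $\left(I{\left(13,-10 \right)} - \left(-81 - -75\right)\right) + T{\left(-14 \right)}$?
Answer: $\frac{2551}{6} \approx 425.17$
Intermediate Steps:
$I{\left(E,h \right)} = \frac{2 h}{11 + E}$ ($I{\left(E,h \right)} = \frac{h + h}{E + 11} = \frac{2 h}{11 + E}$)
$T{\left(t \right)} = 3 t \left(4 + t\right)$ ($T{\left(t \right)} = \left(t + 4\right) \left(t + \left(t + t\right)\right) = \left(4 + t\right) \left(t + 2 t\right) = \left(4 + t\right) 3 t = 3 t \left(4 + t\right)$)
$\left(I{\left(13,-10 \right)} - \left(-81 - -75\right)\right) + T{\left(-14 \right)} = \left(2 \left(-10\right) \frac{1}{11 + 13} - \left(-81 - -75\right)\right) + 3 \left(-14\right) \left(4 - 14\right) = \left(2 \left(-10\right) \frac{1}{24} - \left(-81 + 75\right)\right) + 3 \left(-14\right) \left(-10\right) = \left(2 \left(-10\right) \frac{1}{24} - -6\right) + 420 = \left(- \frac{5}{6} + 6\right) + 420 = \frac{31}{6} + 420 = \frac{2551}{6}$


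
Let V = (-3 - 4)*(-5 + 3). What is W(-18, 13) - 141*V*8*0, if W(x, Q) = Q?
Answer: 13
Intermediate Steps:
V = 14 (V = -7*(-2) = 14)
W(-18, 13) - 141*V*8*0 = 13 - 141*14*8*0 = 13 - 15792*0 = 13 - 141*0 = 13 + 0 = 13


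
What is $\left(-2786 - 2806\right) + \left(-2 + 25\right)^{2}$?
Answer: $-5063$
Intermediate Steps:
$\left(-2786 - 2806\right) + \left(-2 + 25\right)^{2} = -5592 + 23^{2} = -5592 + 529 = -5063$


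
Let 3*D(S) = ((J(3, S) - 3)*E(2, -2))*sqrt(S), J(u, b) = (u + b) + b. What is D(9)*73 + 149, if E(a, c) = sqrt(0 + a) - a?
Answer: -2479 + 1314*sqrt(2) ≈ -620.72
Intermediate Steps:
J(u, b) = u + 2*b (J(u, b) = (b + u) + b = u + 2*b)
E(a, c) = sqrt(a) - a
D(S) = 2*S**(3/2)*(-2 + sqrt(2))/3 (D(S) = ((((3 + 2*S) - 3)*(sqrt(2) - 1*2))*sqrt(S))/3 = (((2*S)*(sqrt(2) - 2))*sqrt(S))/3 = (((2*S)*(-2 + sqrt(2)))*sqrt(S))/3 = ((2*S*(-2 + sqrt(2)))*sqrt(S))/3 = (2*S**(3/2)*(-2 + sqrt(2)))/3 = 2*S**(3/2)*(-2 + sqrt(2))/3)
D(9)*73 + 149 = (2*9**(3/2)*(-2 + sqrt(2))/3)*73 + 149 = ((2/3)*27*(-2 + sqrt(2)))*73 + 149 = (-36 + 18*sqrt(2))*73 + 149 = (-2628 + 1314*sqrt(2)) + 149 = -2479 + 1314*sqrt(2)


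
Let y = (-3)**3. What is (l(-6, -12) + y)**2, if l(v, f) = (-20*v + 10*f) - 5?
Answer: 1024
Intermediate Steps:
y = -27
l(v, f) = -5 - 20*v + 10*f
(l(-6, -12) + y)**2 = ((-5 - 20*(-6) + 10*(-12)) - 27)**2 = ((-5 + 120 - 120) - 27)**2 = (-5 - 27)**2 = (-32)**2 = 1024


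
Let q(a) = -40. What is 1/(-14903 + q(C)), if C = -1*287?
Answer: -1/14943 ≈ -6.6921e-5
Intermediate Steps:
C = -287
1/(-14903 + q(C)) = 1/(-14903 - 40) = 1/(-14943) = -1/14943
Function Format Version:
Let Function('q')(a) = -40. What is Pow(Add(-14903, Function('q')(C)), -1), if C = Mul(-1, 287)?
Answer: Rational(-1, 14943) ≈ -6.6921e-5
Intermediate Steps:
C = -287
Pow(Add(-14903, Function('q')(C)), -1) = Pow(Add(-14903, -40), -1) = Pow(-14943, -1) = Rational(-1, 14943)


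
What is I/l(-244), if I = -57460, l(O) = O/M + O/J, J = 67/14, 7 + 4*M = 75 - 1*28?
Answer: 9624550/12627 ≈ 762.22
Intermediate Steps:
M = 10 (M = -7/4 + (75 - 1*28)/4 = -7/4 + (75 - 28)/4 = -7/4 + (¼)*47 = -7/4 + 47/4 = 10)
J = 67/14 (J = 67*(1/14) = 67/14 ≈ 4.7857)
l(O) = 207*O/670 (l(O) = O/10 + O/(67/14) = O*(⅒) + O*(14/67) = O/10 + 14*O/67 = 207*O/670)
I/l(-244) = -57460/((207/670)*(-244)) = -57460/(-25254/335) = -57460*(-335/25254) = 9624550/12627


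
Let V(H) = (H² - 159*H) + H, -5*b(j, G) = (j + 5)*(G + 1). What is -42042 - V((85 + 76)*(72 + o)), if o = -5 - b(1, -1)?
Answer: -114697065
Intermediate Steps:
b(j, G) = -(1 + G)*(5 + j)/5 (b(j, G) = -(j + 5)*(G + 1)/5 = -(5 + j)*(1 + G)/5 = -(1 + G)*(5 + j)/5)
o = -5 (o = -5 - (-1 - 1*(-1) - ⅕*1 - ⅕*(-1)*1) = -5 - (-1 + 1 - ⅕ + ⅕) = -5 - 1*0 = -5 + 0 = -5)
V(H) = H² - 158*H
-42042 - V((85 + 76)*(72 + o)) = -42042 - (85 + 76)*(72 - 5)*(-158 + (85 + 76)*(72 - 5)) = -42042 - 161*67*(-158 + 161*67) = -42042 - 10787*(-158 + 10787) = -42042 - 10787*10629 = -42042 - 1*114655023 = -42042 - 114655023 = -114697065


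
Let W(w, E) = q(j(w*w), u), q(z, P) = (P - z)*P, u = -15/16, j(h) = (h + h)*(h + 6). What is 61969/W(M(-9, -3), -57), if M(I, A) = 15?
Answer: 15864064/24948225 ≈ 0.63588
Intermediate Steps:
j(h) = 2*h*(6 + h) (j(h) = (2*h)*(6 + h) = 2*h*(6 + h))
u = -15/16 (u = -15*1/16 = -15/16 ≈ -0.93750)
q(z, P) = P*(P - z)
W(w, E) = 225/256 + 15*w**2*(6 + w**2)/8 (W(w, E) = -15*(-15/16 - 2*w*w*(6 + w*w))/16 = -15*(-15/16 - 2*w**2*(6 + w**2))/16 = 225/256 + 15*w**2*(6 + w**2)/8)
61969/W(M(-9, -3), -57) = 61969/(225/256 + (15/8)*15**2*(6 + 15**2)) = 61969/(225/256 + (15/8)*225*(6 + 225)) = 61969/(225/256 + (15/8)*225*231) = 61969/(225/256 + 779625/8) = 61969/(24948225/256) = 61969*(256/24948225) = 15864064/24948225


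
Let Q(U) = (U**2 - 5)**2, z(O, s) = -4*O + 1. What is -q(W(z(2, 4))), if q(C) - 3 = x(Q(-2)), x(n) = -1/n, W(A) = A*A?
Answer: -2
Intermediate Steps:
z(O, s) = 1 - 4*O
Q(U) = (-5 + U**2)**2
W(A) = A**2
q(C) = 2 (q(C) = 3 - 1/((-5 + (-2)**2)**2) = 3 - 1/((-5 + 4)**2) = 3 - 1/((-1)**2) = 3 - 1/1 = 3 - 1*1 = 3 - 1 = 2)
-q(W(z(2, 4))) = -1*2 = -2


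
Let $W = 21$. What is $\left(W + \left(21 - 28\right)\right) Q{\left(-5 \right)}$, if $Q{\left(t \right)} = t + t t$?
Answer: $280$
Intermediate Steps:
$Q{\left(t \right)} = t + t^{2}$
$\left(W + \left(21 - 28\right)\right) Q{\left(-5 \right)} = \left(21 + \left(21 - 28\right)\right) \left(- 5 \left(1 - 5\right)\right) = \left(21 - 7\right) \left(\left(-5\right) \left(-4\right)\right) = 14 \cdot 20 = 280$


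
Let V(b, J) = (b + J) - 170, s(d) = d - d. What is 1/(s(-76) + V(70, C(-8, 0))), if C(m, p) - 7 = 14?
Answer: -1/79 ≈ -0.012658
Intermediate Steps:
C(m, p) = 21 (C(m, p) = 7 + 14 = 21)
s(d) = 0
V(b, J) = -170 + J + b (V(b, J) = (J + b) - 170 = -170 + J + b)
1/(s(-76) + V(70, C(-8, 0))) = 1/(0 + (-170 + 21 + 70)) = 1/(0 - 79) = 1/(-79) = -1/79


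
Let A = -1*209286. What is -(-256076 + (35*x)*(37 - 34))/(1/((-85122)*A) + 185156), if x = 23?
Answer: 4518930862827612/3298525050511153 ≈ 1.3700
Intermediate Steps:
A = -209286
-(-256076 + (35*x)*(37 - 34))/(1/((-85122)*A) + 185156) = -(-256076 + (35*23)*(37 - 34))/(1/(-85122*(-209286)) + 185156) = -(-256076 + 805*3)/(-1/85122*(-1/209286) + 185156) = -(-256076 + 2415)/(1/17814842892 + 185156) = -(-253661)/3298525050511153/17814842892 = -(-253661)*17814842892/3298525050511153 = -1*(-4518930862827612/3298525050511153) = 4518930862827612/3298525050511153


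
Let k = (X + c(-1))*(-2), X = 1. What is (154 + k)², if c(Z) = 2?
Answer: 21904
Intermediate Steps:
k = -6 (k = (1 + 2)*(-2) = 3*(-2) = -6)
(154 + k)² = (154 - 6)² = 148² = 21904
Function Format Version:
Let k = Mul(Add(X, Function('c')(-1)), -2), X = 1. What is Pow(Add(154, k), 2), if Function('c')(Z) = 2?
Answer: 21904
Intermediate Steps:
k = -6 (k = Mul(Add(1, 2), -2) = Mul(3, -2) = -6)
Pow(Add(154, k), 2) = Pow(Add(154, -6), 2) = Pow(148, 2) = 21904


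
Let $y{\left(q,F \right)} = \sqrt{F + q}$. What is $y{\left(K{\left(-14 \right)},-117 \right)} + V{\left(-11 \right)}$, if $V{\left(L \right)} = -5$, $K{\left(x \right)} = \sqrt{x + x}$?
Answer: $-5 + \sqrt{-117 + 2 i \sqrt{7}} \approx -4.7555 + 10.819 i$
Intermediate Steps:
$K{\left(x \right)} = \sqrt{2} \sqrt{x}$ ($K{\left(x \right)} = \sqrt{2 x} = \sqrt{2} \sqrt{x}$)
$y{\left(K{\left(-14 \right)},-117 \right)} + V{\left(-11 \right)} = \sqrt{-117 + \sqrt{2} \sqrt{-14}} - 5 = \sqrt{-117 + \sqrt{2} i \sqrt{14}} - 5 = \sqrt{-117 + 2 i \sqrt{7}} - 5 = -5 + \sqrt{-117 + 2 i \sqrt{7}}$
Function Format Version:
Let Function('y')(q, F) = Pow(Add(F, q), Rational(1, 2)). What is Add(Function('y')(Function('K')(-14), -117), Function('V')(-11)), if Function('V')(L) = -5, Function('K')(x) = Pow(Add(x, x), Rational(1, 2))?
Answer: Add(-5, Pow(Add(-117, Mul(2, I, Pow(7, Rational(1, 2)))), Rational(1, 2))) ≈ Add(-4.7555, Mul(10.819, I))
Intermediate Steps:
Function('K')(x) = Mul(Pow(2, Rational(1, 2)), Pow(x, Rational(1, 2))) (Function('K')(x) = Pow(Mul(2, x), Rational(1, 2)) = Mul(Pow(2, Rational(1, 2)), Pow(x, Rational(1, 2))))
Add(Function('y')(Function('K')(-14), -117), Function('V')(-11)) = Add(Pow(Add(-117, Mul(Pow(2, Rational(1, 2)), Pow(-14, Rational(1, 2)))), Rational(1, 2)), -5) = Add(Pow(Add(-117, Mul(Pow(2, Rational(1, 2)), Mul(I, Pow(14, Rational(1, 2))))), Rational(1, 2)), -5) = Add(Pow(Add(-117, Mul(2, I, Pow(7, Rational(1, 2)))), Rational(1, 2)), -5) = Add(-5, Pow(Add(-117, Mul(2, I, Pow(7, Rational(1, 2)))), Rational(1, 2)))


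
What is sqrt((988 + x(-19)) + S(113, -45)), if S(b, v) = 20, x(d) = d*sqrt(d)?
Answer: sqrt(1008 - 19*I*sqrt(19)) ≈ 31.776 - 1.3032*I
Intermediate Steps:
x(d) = d**(3/2)
sqrt((988 + x(-19)) + S(113, -45)) = sqrt((988 + (-19)**(3/2)) + 20) = sqrt((988 - 19*I*sqrt(19)) + 20) = sqrt(1008 - 19*I*sqrt(19))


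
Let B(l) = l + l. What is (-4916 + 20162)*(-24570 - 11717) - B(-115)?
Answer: -553231372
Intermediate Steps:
B(l) = 2*l
(-4916 + 20162)*(-24570 - 11717) - B(-115) = (-4916 + 20162)*(-24570 - 11717) - 2*(-115) = 15246*(-36287) - 1*(-230) = -553231602 + 230 = -553231372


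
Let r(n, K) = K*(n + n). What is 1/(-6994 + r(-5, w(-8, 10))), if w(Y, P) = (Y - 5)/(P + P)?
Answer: -2/13975 ≈ -0.00014311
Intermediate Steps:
w(Y, P) = (-5 + Y)/(2*P) (w(Y, P) = (-5 + Y)/((2*P)) = (-5 + Y)*(1/(2*P)) = (-5 + Y)/(2*P))
r(n, K) = 2*K*n (r(n, K) = K*(2*n) = 2*K*n)
1/(-6994 + r(-5, w(-8, 10))) = 1/(-6994 + 2*((½)*(-5 - 8)/10)*(-5)) = 1/(-6994 + 2*((½)*(⅒)*(-13))*(-5)) = 1/(-6994 + 2*(-13/20)*(-5)) = 1/(-6994 + 13/2) = 1/(-13975/2) = -2/13975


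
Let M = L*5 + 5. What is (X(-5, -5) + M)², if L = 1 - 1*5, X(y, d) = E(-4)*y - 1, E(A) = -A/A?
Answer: 121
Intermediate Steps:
E(A) = -1 (E(A) = -1*1 = -1)
X(y, d) = -1 - y (X(y, d) = -y - 1 = -1 - y)
L = -4 (L = 1 - 5 = -4)
M = -15 (M = -4*5 + 5 = -20 + 5 = -15)
(X(-5, -5) + M)² = ((-1 - 1*(-5)) - 15)² = ((-1 + 5) - 15)² = (4 - 15)² = (-11)² = 121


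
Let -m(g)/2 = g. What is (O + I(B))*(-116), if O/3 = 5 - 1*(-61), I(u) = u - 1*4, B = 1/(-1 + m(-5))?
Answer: -202652/9 ≈ -22517.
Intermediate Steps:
m(g) = -2*g
B = ⅑ (B = 1/(-1 - 2*(-5)) = 1/(-1 + 10) = 1/9 = ⅑ ≈ 0.11111)
I(u) = -4 + u (I(u) = u - 4 = -4 + u)
O = 198 (O = 3*(5 - 1*(-61)) = 3*(5 + 61) = 3*66 = 198)
(O + I(B))*(-116) = (198 + (-4 + ⅑))*(-116) = (198 - 35/9)*(-116) = (1747/9)*(-116) = -202652/9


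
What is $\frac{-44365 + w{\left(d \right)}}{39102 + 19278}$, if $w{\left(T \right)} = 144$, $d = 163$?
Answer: $- \frac{44221}{58380} \approx -0.75747$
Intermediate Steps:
$\frac{-44365 + w{\left(d \right)}}{39102 + 19278} = \frac{-44365 + 144}{39102 + 19278} = - \frac{44221}{58380}$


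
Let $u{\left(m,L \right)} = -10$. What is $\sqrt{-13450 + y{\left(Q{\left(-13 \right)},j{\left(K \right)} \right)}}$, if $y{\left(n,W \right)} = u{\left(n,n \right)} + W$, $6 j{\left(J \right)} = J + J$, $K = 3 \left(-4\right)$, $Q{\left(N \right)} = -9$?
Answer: $6 i \sqrt{374} \approx 116.03 i$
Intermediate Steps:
$K = -12$
$j{\left(J \right)} = \frac{J}{3}$ ($j{\left(J \right)} = \frac{J + J}{6} = \frac{2 J}{6} = \frac{J}{3}$)
$y{\left(n,W \right)} = -10 + W$
$\sqrt{-13450 + y{\left(Q{\left(-13 \right)},j{\left(K \right)} \right)}} = \sqrt{-13450 + \left(-10 + \frac{1}{3} \left(-12\right)\right)} = \sqrt{-13450 - 14} = \sqrt{-13464} = 6 i \sqrt{374}$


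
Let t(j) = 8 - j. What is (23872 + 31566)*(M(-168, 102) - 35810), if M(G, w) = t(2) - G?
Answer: -1975588568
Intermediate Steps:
M(G, w) = 6 - G (M(G, w) = (8 - 1*2) - G = (8 - 2) - G = 6 - G)
(23872 + 31566)*(M(-168, 102) - 35810) = (23872 + 31566)*((6 - 1*(-168)) - 35810) = 55438*((6 + 168) - 35810) = 55438*(174 - 35810) = 55438*(-35636) = -1975588568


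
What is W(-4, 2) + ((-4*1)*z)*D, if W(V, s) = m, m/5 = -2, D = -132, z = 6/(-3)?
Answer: -1066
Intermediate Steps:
z = -2 (z = 6*(-1/3) = -2)
m = -10 (m = 5*(-2) = -10)
W(V, s) = -10
W(-4, 2) + ((-4*1)*z)*D = -10 + (-4*1*(-2))*(-132) = -10 - 4*(-2)*(-132) = -10 + 8*(-132) = -10 - 1056 = -1066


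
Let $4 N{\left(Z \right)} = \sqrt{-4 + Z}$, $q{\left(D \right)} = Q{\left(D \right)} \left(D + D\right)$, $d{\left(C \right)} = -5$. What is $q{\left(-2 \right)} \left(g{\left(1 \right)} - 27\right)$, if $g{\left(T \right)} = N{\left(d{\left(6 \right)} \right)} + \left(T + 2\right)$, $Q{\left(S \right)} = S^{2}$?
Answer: $384 - 12 i \approx 384.0 - 12.0 i$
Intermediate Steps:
$q{\left(D \right)} = 2 D^{3}$ ($q{\left(D \right)} = D^{2} \left(D + D\right) = D^{2} \cdot 2 D = 2 D^{3}$)
$N{\left(Z \right)} = \frac{\sqrt{-4 + Z}}{4}$
$g{\left(T \right)} = 2 + T + \frac{3 i}{4}$ ($g{\left(T \right)} = \frac{\sqrt{-4 - 5}}{4} + \left(T + 2\right) = \frac{\sqrt{-9}}{4} + \left(2 + T\right) = \frac{3 i}{4} + \left(2 + T\right) = 2 + T + \frac{3 i}{4}$)
$q{\left(-2 \right)} \left(g{\left(1 \right)} - 27\right) = 2 \left(-2\right)^{3} \left(\left(2 + 1 + \frac{3 i}{4}\right) - 27\right) = 2 \left(-8\right) \left(\left(3 + \frac{3 i}{4}\right) - 27\right) = - 16 \left(-24 + \frac{3 i}{4}\right) = 384 - 12 i$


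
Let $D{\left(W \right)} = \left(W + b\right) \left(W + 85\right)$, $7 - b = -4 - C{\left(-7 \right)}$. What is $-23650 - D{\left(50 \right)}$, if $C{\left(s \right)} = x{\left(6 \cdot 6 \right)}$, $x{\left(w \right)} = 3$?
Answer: $-32290$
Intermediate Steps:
$C{\left(s \right)} = 3$
$b = 14$ ($b = 7 - \left(-4 - 3\right) = 7 - -7 = 7 + 7 = 14$)
$D{\left(W \right)} = \left(14 + W\right) \left(85 + W\right)$ ($D{\left(W \right)} = \left(W + 14\right) \left(W + 85\right) = \left(14 + W\right) \left(85 + W\right)$)
$-23650 - D{\left(50 \right)} = -23650 - \left(1190 + 50^{2} + 99 \cdot 50\right) = -23650 - \left(1190 + 2500 + 4950\right) = -23650 - 8640 = -32290$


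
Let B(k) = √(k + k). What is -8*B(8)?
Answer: -32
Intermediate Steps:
B(k) = √2*√k (B(k) = √(2*k) = √2*√k)
-8*B(8) = -8*√2*√8 = -8*√2*2*√2 = -8*4 = -32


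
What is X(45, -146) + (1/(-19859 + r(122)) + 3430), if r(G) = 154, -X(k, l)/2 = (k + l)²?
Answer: -334433261/19705 ≈ -16972.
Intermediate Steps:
X(k, l) = -2*(k + l)²
X(45, -146) + (1/(-19859 + r(122)) + 3430) = -2*(45 - 146)² + (1/(-19859 + 154) + 3430) = -2*(-101)² + (1/(-19705) + 3430) = -2*10201 + (-1/19705 + 3430) = -20402 + 67588149/19705 = -334433261/19705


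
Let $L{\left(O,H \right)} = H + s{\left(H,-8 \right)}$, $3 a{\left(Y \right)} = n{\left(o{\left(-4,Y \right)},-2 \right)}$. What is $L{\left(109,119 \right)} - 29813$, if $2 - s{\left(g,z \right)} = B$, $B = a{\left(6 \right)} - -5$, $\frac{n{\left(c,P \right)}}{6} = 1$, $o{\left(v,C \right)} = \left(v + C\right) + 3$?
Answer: $-29699$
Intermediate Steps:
$o{\left(v,C \right)} = 3 + C + v$ ($o{\left(v,C \right)} = \left(C + v\right) + 3 = 3 + C + v$)
$n{\left(c,P \right)} = 6$ ($n{\left(c,P \right)} = 6 \cdot 1 = 6$)
$a{\left(Y \right)} = 2$ ($a{\left(Y \right)} = \frac{1}{3} \cdot 6 = 2$)
$B = 7$ ($B = 2 - -5 = 2 + 5 = 7$)
$s{\left(g,z \right)} = -5$ ($s{\left(g,z \right)} = 2 - 7 = -5$)
$L{\left(O,H \right)} = -5 + H$ ($L{\left(O,H \right)} = H - 5 = -5 + H$)
$L{\left(109,119 \right)} - 29813 = \left(-5 + 119\right) - 29813 = 114 - 29813 = -29699$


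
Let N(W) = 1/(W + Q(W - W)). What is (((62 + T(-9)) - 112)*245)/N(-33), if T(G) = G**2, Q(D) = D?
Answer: -250635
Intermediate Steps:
N(W) = 1/W (N(W) = 1/(W + (W - W)) = 1/(W + 0) = 1/W)
(((62 + T(-9)) - 112)*245)/N(-33) = (((62 + (-9)**2) - 112)*245)/(1/(-33)) = (((62 + 81) - 112)*245)/(-1/33) = ((143 - 112)*245)*(-33) = (31*245)*(-33) = 7595*(-33) = -250635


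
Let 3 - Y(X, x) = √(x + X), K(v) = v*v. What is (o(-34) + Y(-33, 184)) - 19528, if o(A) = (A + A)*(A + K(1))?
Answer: -17281 - √151 ≈ -17293.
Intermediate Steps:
K(v) = v²
o(A) = 2*A*(1 + A) (o(A) = (A + A)*(A + 1²) = (2*A)*(A + 1) = (2*A)*(1 + A) = 2*A*(1 + A))
Y(X, x) = 3 - √(X + x) (Y(X, x) = 3 - √(x + X) = 3 - √(X + x))
(o(-34) + Y(-33, 184)) - 19528 = (2*(-34)*(1 - 34) + (3 - √(-33 + 184))) - 19528 = (2*(-34)*(-33) + (3 - √151)) - 19528 = (2244 + (3 - √151)) - 19528 = (2247 - √151) - 19528 = -17281 - √151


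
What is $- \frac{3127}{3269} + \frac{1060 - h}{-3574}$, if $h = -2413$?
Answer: $- \frac{22529135}{11683406} \approx -1.9283$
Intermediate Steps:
$- \frac{3127}{3269} + \frac{1060 - h}{-3574} = - \frac{3127}{3269} + \frac{1060 - -2413}{-3574} = \left(-3127\right) \frac{1}{3269} + \left(1060 + 2413\right) \left(- \frac{1}{3574}\right) = - \frac{3127}{3269} + 3473 \left(- \frac{1}{3574}\right) = - \frac{3127}{3269} - \frac{3473}{3574} = - \frac{22529135}{11683406}$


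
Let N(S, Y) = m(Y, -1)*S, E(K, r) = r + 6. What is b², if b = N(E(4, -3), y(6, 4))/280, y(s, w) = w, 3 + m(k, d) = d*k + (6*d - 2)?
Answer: 81/3136 ≈ 0.025829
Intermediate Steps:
m(k, d) = -5 + 6*d + d*k (m(k, d) = -3 + (d*k + (6*d - 2)) = -3 + (d*k + (-2 + 6*d)) = -3 + (-2 + 6*d + d*k) = -5 + 6*d + d*k)
E(K, r) = 6 + r
N(S, Y) = S*(-11 - Y) (N(S, Y) = (-5 + 6*(-1) - Y)*S = (-5 - 6 - Y)*S = (-11 - Y)*S = S*(-11 - Y))
b = -9/56 (b = -(6 - 3)*(11 + 4)/280 = -1*3*15*(1/280) = -45*1/280 = -9/56 ≈ -0.16071)
b² = (-9/56)² = 81/3136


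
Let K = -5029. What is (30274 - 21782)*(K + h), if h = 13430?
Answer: 71341292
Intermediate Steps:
(30274 - 21782)*(K + h) = (30274 - 21782)*(-5029 + 13430) = 8492*8401 = 71341292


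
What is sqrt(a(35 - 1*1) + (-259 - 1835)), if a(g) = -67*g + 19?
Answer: I*sqrt(4353) ≈ 65.977*I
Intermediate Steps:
a(g) = 19 - 67*g
sqrt(a(35 - 1*1) + (-259 - 1835)) = sqrt((19 - 67*(35 - 1*1)) + (-259 - 1835)) = sqrt((19 - 67*(35 - 1)) - 2094) = sqrt((19 - 67*34) - 2094) = sqrt((19 - 2278) - 2094) = sqrt(-2259 - 2094) = sqrt(-4353) = I*sqrt(4353)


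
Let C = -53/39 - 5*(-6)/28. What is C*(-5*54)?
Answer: 7065/91 ≈ 77.637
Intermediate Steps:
C = -157/546 (C = -53*1/39 + 30*(1/28) = -53/39 + 15/14 = -157/546 ≈ -0.28755)
C*(-5*54) = -(-785)*54/546 = -157/546*(-270) = 7065/91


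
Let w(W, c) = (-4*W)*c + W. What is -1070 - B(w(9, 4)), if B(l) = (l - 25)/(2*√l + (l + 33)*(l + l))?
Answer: 10*(-321*√15 + 1473382*I)/(3*(√15 - 4590*I)) ≈ -1070.0 - 4.9022e-6*I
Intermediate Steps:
w(W, c) = W - 4*W*c (w(W, c) = -4*W*c + W = W - 4*W*c)
B(l) = (-25 + l)/(2*√l + 2*l*(33 + l)) (B(l) = (-25 + l)/(2*√l + (33 + l)*(2*l)) = (-25 + l)/(2*√l + 2*l*(33 + l)))
-1070 - B(w(9, 4)) = -1070 - (-25 + 9*(1 - 4*4))/(2*(√(9*(1 - 4*4)) + (9*(1 - 4*4))² + 33*(9*(1 - 4*4)))) = -1070 - (-25 + 9*(1 - 16))/(2*(√(9*(1 - 16)) + (9*(1 - 16))² + 33*(9*(1 - 16)))) = -1070 - (-25 + 9*(-15))/(2*(√(9*(-15)) + (9*(-15))² + 33*(9*(-15)))) = -1070 - (-25 - 135)/(2*(√(-135) + (-135)² + 33*(-135))) = -1070 - (-160)/(2*(3*I*√15 + 18225 - 4455)) = -1070 - (-160)/(2*(13770 + 3*I*√15)) = -1070 - (-80)/(13770 + 3*I*√15) = -1070 + 80/(13770 + 3*I*√15)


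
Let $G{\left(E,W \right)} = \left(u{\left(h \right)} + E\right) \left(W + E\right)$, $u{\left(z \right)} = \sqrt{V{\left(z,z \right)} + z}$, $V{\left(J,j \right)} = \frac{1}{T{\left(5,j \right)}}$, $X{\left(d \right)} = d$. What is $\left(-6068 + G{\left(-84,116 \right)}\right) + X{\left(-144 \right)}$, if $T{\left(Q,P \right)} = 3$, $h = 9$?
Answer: $-8900 + \frac{64 \sqrt{21}}{3} \approx -8802.2$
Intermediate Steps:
$V{\left(J,j \right)} = \frac{1}{3}$
$u{\left(z \right)} = \sqrt{\frac{1}{3} + z}$
$G{\left(E,W \right)} = \left(E + W\right) \left(E + \frac{2 \sqrt{21}}{3}\right)$ ($G{\left(E,W \right)} = \left(\frac{\sqrt{3 + 9 \cdot 9}}{3} + E\right) \left(W + E\right) = \left(\frac{\sqrt{3 + 81}}{3} + E\right) \left(E + W\right) = \left(\frac{\sqrt{84}}{3} + E\right) \left(E + W\right) = \left(\frac{2 \sqrt{21}}{3} + E\right) \left(E + W\right) = \left(E + \frac{2 \sqrt{21}}{3}\right) \left(E + W\right) = \left(E + W\right) \left(E + \frac{2 \sqrt{21}}{3}\right)$)
$\left(-6068 + G{\left(-84,116 \right)}\right) + X{\left(-144 \right)} = \left(-6068 + \left(\left(-84\right)^{2} - 9744 + \frac{2}{3} \left(-84\right) \sqrt{21} + \frac{2}{3} \cdot 116 \sqrt{21}\right)\right) - 144 = \left(-6068 + \left(7056 - 9744 - 56 \sqrt{21} + \frac{232 \sqrt{21}}{3}\right)\right) - 144 = \left(-6068 - \left(2688 - \frac{64 \sqrt{21}}{3}\right)\right) - 144 = \left(-8756 + \frac{64 \sqrt{21}}{3}\right) - 144 = -8900 + \frac{64 \sqrt{21}}{3}$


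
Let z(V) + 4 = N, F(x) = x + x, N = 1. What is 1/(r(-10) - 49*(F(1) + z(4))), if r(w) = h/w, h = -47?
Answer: 10/537 ≈ 0.018622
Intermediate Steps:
r(w) = -47/w
F(x) = 2*x
z(V) = -3 (z(V) = -4 + 1 = -3)
1/(r(-10) - 49*(F(1) + z(4))) = 1/(-47/(-10) - 49*(2*1 - 3)) = 1/(-47*(-1/10) - 49*(2 - 3)) = 1/(47/10 - 49*(-1)) = 1/(47/10 + 49) = 1/(537/10) = 10/537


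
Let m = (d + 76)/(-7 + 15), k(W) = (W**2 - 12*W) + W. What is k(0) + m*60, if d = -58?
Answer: 135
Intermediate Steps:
k(W) = W**2 - 11*W
m = 9/4 (m = (-58 + 76)/(-7 + 15) = 18/8 = 18*(1/8) = 9/4 ≈ 2.2500)
k(0) + m*60 = 0*(-11 + 0) + (9/4)*60 = 0*(-11) + 135 = 0 + 135 = 135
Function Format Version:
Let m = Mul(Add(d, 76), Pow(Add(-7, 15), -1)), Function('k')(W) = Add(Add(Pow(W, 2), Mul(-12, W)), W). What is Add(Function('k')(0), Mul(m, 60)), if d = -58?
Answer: 135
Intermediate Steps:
Function('k')(W) = Add(Pow(W, 2), Mul(-11, W))
m = Rational(9, 4) (m = Mul(Add(-58, 76), Pow(Add(-7, 15), -1)) = Mul(18, Pow(8, -1)) = Mul(18, Rational(1, 8)) = Rational(9, 4) ≈ 2.2500)
Add(Function('k')(0), Mul(m, 60)) = Add(Mul(0, Add(-11, 0)), Mul(Rational(9, 4), 60)) = Add(Mul(0, -11), 135) = Add(0, 135) = 135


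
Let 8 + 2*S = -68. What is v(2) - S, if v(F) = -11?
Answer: 27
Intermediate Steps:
S = -38 (S = -4 + (½)*(-68) = -4 - 34 = -38)
v(2) - S = -11 - 1*(-38) = -11 + 38 = 27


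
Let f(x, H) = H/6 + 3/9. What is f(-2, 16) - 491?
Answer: -488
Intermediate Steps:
f(x, H) = ⅓ + H/6 (f(x, H) = H*(⅙) + 3*(⅑) = H/6 + ⅓ = ⅓ + H/6)
f(-2, 16) - 491 = (⅓ + (⅙)*16) - 491 = (⅓ + 8/3) - 491 = 3 - 491 = -488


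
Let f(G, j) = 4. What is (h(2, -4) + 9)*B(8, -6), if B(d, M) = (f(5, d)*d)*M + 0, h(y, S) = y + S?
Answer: -1344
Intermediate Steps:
h(y, S) = S + y
B(d, M) = 4*M*d (B(d, M) = (4*d)*M + 0 = 4*M*d + 0 = 4*M*d)
(h(2, -4) + 9)*B(8, -6) = ((-4 + 2) + 9)*(4*(-6)*8) = (-2 + 9)*(-192) = 7*(-192) = -1344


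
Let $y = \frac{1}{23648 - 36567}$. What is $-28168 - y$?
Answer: $- \frac{363902391}{12919} \approx -28168.0$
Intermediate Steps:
$y = - \frac{1}{12919}$ ($y = \frac{1}{-12919} = - \frac{1}{12919} \approx -7.7405 \cdot 10^{-5}$)
$-28168 - y = -28168 - - \frac{1}{12919} = -28168 + \frac{1}{12919} = - \frac{363902391}{12919}$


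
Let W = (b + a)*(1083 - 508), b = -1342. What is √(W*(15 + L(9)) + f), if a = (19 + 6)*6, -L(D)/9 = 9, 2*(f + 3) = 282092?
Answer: √45377443 ≈ 6736.3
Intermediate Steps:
f = 141043 (f = -3 + (½)*282092 = -3 + 141046 = 141043)
L(D) = -81 (L(D) = -9*9 = -81)
a = 150 (a = 25*6 = 150)
W = -685400 (W = (-1342 + 150)*(1083 - 508) = -1192*575 = -685400)
√(W*(15 + L(9)) + f) = √(-685400*(15 - 81) + 141043) = √(-685400*(-66) + 141043) = √(45236400 + 141043) = √45377443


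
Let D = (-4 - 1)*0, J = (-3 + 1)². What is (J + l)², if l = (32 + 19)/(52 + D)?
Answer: 67081/2704 ≈ 24.808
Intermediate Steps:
J = 4 (J = (-2)² = 4)
D = 0 (D = -5*0 = 0)
l = 51/52 (l = (32 + 19)/(52 + 0) = 51/52 ≈ 0.98077)
(J + l)² = (4 + 51/52)² = (259/52)² = 67081/2704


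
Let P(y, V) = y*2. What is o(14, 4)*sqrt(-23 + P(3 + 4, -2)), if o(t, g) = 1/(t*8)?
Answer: 3*I/112 ≈ 0.026786*I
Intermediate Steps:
P(y, V) = 2*y
o(t, g) = 1/(8*t)
o(14, 4)*sqrt(-23 + P(3 + 4, -2)) = ((1/8)/14)*sqrt(-23 + 2*(3 + 4)) = ((1/8)*(1/14))*sqrt(-23 + 2*7) = sqrt(-23 + 14)/112 = sqrt(-9)/112 = (3*I)/112 = 3*I/112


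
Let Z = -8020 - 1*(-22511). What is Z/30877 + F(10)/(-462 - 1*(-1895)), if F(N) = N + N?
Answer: 21383143/44246741 ≈ 0.48327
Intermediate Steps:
Z = 14491 (Z = -8020 + 22511 = 14491)
F(N) = 2*N
Z/30877 + F(10)/(-462 - 1*(-1895)) = 14491/30877 + (2*10)/(-462 - 1*(-1895)) = 14491*(1/30877) + 20/(-462 + 1895) = 14491/30877 + 20/1433 = 21383143/44246741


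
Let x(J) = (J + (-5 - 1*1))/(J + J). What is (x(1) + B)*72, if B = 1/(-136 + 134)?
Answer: -216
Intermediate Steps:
B = -1/2 (B = 1/(-2) = -1/2 ≈ -0.50000)
x(J) = (-6 + J)/(2*J) (x(J) = (J + (-5 - 1))/((2*J)) = (J - 6)*(1/(2*J)) = (-6 + J)*(1/(2*J)) = (-6 + J)/(2*J))
(x(1) + B)*72 = ((1/2)*(-6 + 1)/1 - 1/2)*72 = ((1/2)*1*(-5) - 1/2)*72 = (-5/2 - 1/2)*72 = -3*72 = -216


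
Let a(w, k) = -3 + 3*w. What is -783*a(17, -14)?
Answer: -37584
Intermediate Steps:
-783*a(17, -14) = -783*(-3 + 3*17) = -783*(-3 + 51) = -783*48 = -37584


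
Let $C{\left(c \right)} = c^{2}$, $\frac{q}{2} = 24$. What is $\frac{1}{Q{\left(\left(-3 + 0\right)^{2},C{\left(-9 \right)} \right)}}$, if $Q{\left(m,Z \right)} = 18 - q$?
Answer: $- \frac{1}{30} \approx -0.033333$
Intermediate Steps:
$q = 48$ ($q = 2 \cdot 24 = 48$)
$Q{\left(m,Z \right)} = -30$ ($Q{\left(m,Z \right)} = 18 - 48 = -30$)
$\frac{1}{Q{\left(\left(-3 + 0\right)^{2},C{\left(-9 \right)} \right)}} = \frac{1}{-30} = - \frac{1}{30}$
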